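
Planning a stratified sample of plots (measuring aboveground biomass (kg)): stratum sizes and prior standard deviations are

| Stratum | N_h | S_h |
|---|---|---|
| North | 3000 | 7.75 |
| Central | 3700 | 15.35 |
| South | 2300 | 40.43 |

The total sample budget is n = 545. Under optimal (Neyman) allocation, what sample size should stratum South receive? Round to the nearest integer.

293

Neyman allocation: n_h = n · N_h S_h / Σ N_i S_i, with n = 545.
  stratum North: N_h·S_h = 3000·7.75 = 23250.00
  stratum Central: N_h·S_h = 3700·15.35 = 56795.00
  stratum South: N_h·S_h = 2300·40.43 = 92989.00
Σ N_h S_h = 173034.00
n for stratum South = 545·92989.00/173034.00 = 292.885 → 293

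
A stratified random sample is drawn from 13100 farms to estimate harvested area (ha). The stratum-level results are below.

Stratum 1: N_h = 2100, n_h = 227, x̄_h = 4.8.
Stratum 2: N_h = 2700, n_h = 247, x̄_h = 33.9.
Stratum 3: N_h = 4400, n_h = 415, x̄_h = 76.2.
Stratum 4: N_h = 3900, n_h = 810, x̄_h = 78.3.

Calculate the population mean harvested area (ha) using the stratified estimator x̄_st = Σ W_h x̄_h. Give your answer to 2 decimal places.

N = Σ N_h = 13100. Stratum weights W_h = N_h/N.
x̄_st = (2100·4.8 + 2700·33.9 + 4400·76.2 + 3900·78.3) / 13100 = 56.6611

x̄_st ≈ 56.66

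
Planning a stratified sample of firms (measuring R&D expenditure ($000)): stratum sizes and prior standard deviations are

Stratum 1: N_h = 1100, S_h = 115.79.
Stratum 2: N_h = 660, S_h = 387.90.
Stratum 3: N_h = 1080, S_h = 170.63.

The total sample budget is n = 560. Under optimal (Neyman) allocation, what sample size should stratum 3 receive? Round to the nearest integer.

182

Neyman allocation: n_h = n · N_h S_h / Σ N_i S_i, with n = 560.
  stratum 1: N_h·S_h = 1100·115.79 = 127369.00
  stratum 2: N_h·S_h = 660·387.90 = 256014.00
  stratum 3: N_h·S_h = 1080·170.63 = 184280.40
Σ N_h S_h = 567663.40
n for stratum 3 = 560·184280.40/567663.40 = 181.793 → 182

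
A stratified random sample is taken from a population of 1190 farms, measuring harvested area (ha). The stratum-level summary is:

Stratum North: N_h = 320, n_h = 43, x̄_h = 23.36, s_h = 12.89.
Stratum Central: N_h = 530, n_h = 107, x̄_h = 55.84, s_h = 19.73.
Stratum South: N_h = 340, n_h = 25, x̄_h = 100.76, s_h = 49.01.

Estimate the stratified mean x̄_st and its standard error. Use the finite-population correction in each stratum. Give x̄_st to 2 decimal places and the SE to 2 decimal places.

x̄_st ≈ 59.94, SE ≈ 2.84

x̄_st = Σ W_h x̄_h = (320·23.36 + 530·55.84 + 340·100.76)/1190 = 59.94017
V̂(x̄_st) = Σ W_h² (1 − n_h/N_h) s_h²/n_h, with W_h = N_h/N and N = 1190:
  stratum North: (320/1190)²·(1 − 43/320)·12.89²/43 = 0.241865
  stratum Central: (530/1190)²·(1 − 107/530)·19.73²/107 = 0.575961
  stratum South: (340/1190)²·(1 − 25/340)·49.01²/25 = 7.26649
V̂(x̄_st) = 8.08432
SE(x̄_st) = √8.08432 = 2.84329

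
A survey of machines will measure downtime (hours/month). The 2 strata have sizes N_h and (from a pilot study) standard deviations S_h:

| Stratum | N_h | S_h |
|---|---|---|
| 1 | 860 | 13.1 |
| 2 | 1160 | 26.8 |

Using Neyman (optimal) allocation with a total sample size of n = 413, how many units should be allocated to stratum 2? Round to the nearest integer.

Neyman allocation: n_h = n · N_h S_h / Σ N_i S_i, with n = 413.
  stratum 1: N_h·S_h = 860·13.1 = 11266.00
  stratum 2: N_h·S_h = 1160·26.8 = 31088.00
Σ N_h S_h = 42354.00
n for stratum 2 = 413·31088.00/42354.00 = 303.144 → 303

303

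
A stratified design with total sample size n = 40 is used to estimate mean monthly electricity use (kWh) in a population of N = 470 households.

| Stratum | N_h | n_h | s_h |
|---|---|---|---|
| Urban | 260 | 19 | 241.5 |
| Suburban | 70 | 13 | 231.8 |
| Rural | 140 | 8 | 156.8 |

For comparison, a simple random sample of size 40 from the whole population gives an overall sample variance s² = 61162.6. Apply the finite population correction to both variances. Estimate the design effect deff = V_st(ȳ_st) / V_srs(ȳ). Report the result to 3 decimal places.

deff ≈ 0.860

V̂(ȳ_st) = Σ W_h² (1 − n_h/N_h) s_h²/n_h, with W_h = N_h/N and N = 470:
  stratum Urban: (260/470)²·(1 − 19/260)·241.5²/19 = 870.714
  stratum Suburban: (70/470)²·(1 − 13/70)·231.8²/13 = 74.6553
  stratum Rural: (140/470)²·(1 − 8/140)·156.8²/8 = 257.104
V_st = 1202.47
V_srs = (1 − 40/470)·61162.6/40 = 1398.93
deff = V_st / V_srs = 1202.47/1398.93 = 0.8596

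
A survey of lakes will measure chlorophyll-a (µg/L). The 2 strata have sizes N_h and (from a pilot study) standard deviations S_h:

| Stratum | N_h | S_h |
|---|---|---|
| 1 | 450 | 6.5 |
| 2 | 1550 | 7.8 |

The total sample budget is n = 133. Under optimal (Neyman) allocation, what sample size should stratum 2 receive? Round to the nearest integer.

107

Neyman allocation: n_h = n · N_h S_h / Σ N_i S_i, with n = 133.
  stratum 1: N_h·S_h = 450·6.5 = 2925.00
  stratum 2: N_h·S_h = 1550·7.8 = 12090.00
Σ N_h S_h = 15015.00
n for stratum 2 = 133·12090.00/15015.00 = 107.091 → 107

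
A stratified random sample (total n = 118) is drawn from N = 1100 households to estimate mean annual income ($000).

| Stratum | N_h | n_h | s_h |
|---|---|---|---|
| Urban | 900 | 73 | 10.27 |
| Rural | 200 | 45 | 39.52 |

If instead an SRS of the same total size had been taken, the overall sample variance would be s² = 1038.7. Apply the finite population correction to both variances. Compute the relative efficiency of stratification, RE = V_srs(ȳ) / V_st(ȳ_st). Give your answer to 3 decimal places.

RE ≈ 4.420

V̂(ȳ_st) = Σ W_h² (1 − n_h/N_h) s_h²/n_h, with W_h = N_h/N and N = 1100:
  stratum Urban: (900/1100)²·(1 − 73/900)·10.27²/73 = 0.888752
  stratum Rural: (200/1100)²·(1 − 45/200)·39.52²/45 = 0.889196
V_st = 1.77795
V_srs = (1 − 118/1100)·1038.7/118 = 7.85827
Relative efficiency = V_srs / V_st = 7.85827/1.77795 = 4.4199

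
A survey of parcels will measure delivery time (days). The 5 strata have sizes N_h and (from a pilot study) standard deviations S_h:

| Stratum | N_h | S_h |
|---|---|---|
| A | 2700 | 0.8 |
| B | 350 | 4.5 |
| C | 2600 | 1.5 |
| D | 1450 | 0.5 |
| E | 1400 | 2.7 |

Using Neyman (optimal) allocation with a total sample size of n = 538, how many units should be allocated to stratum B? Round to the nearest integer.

Neyman allocation: n_h = n · N_h S_h / Σ N_i S_i, with n = 538.
  stratum A: N_h·S_h = 2700·0.8 = 2160.00
  stratum B: N_h·S_h = 350·4.5 = 1575.00
  stratum C: N_h·S_h = 2600·1.5 = 3900.00
  stratum D: N_h·S_h = 1450·0.5 = 725.00
  stratum E: N_h·S_h = 1400·2.7 = 3780.00
Σ N_h S_h = 12140.00
n for stratum B = 538·1575.00/12140.00 = 69.798 → 70

70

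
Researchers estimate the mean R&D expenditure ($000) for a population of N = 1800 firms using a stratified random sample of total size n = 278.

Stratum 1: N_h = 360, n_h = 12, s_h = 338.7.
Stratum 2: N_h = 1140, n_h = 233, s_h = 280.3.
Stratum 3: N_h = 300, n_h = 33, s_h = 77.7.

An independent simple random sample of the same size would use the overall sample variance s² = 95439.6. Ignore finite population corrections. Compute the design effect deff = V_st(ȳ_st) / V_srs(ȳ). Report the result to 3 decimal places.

deff ≈ 1.523

V̂(ȳ_st) = Σ W_h² s_h²/n_h, with W_h = N_h/N and N = 1800:
  stratum 1: (360/1800)²·338.7²/12 = 382.392
  stratum 2: (1140/1800)²·280.3²/233 = 135.256
  stratum 3: (300/1800)²·77.7²/33 = 5.08189
V_st = 522.73
V_srs = s²/n = 95439.6/278 = 343.308
deff = V_st / V_srs = 522.73/343.308 = 1.5226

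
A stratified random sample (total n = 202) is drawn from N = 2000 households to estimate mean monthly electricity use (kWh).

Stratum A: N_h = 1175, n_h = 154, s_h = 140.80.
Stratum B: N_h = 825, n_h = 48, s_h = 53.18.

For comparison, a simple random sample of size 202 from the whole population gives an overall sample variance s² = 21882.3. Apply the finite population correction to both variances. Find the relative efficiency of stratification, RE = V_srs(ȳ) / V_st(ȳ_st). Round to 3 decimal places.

V̂(ȳ_st) = Σ W_h² (1 − n_h/N_h) s_h²/n_h, with W_h = N_h/N and N = 2000:
  stratum A: (1175/2000)²·(1 − 154/1175)·140.80²/154 = 38.609
  stratum B: (825/2000)²·(1 − 48/825)·53.18²/48 = 9.44214
V_st = 48.0511
V_srs = (1 − 202/2000)·21882.3/202 = 97.3871
Relative efficiency = V_srs / V_st = 97.3871/48.0511 = 2.0267

RE ≈ 2.027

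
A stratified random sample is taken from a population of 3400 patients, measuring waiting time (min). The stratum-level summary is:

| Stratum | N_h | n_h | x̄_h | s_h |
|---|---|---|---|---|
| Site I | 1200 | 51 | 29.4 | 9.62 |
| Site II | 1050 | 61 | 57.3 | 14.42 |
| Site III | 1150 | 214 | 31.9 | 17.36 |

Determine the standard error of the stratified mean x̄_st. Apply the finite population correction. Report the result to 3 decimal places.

V̂(x̄_st) = Σ W_h² (1 − n_h/N_h) s_h²/n_h, with W_h = N_h/N and N = 3400:
  stratum Site I: (1200/3400)²·(1 − 51/1200)·9.62²/51 = 0.216433
  stratum Site II: (1050/3400)²·(1 − 61/1050)·14.42²/61 = 0.306216
  stratum Site III: (1150/3400)²·(1 − 214/1150)·17.36²/214 = 0.13113
V̂(x̄_st) = 0.653779
SE(x̄_st) = √0.653779 = 0.808566

SE(x̄_st) ≈ 0.809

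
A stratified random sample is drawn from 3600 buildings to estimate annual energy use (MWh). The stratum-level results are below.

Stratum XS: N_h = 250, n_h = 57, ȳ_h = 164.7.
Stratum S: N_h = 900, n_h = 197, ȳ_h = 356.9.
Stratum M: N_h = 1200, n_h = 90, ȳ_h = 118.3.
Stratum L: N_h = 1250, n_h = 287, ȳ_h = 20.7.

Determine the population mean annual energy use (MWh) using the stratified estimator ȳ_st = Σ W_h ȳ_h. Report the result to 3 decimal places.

N = Σ N_h = 3600. Stratum weights W_h = N_h/N.
ȳ_st = (250·164.7 + 900·356.9 + 1200·118.3 + 1250·20.7) / 3600 = 147.28333

ȳ_st ≈ 147.283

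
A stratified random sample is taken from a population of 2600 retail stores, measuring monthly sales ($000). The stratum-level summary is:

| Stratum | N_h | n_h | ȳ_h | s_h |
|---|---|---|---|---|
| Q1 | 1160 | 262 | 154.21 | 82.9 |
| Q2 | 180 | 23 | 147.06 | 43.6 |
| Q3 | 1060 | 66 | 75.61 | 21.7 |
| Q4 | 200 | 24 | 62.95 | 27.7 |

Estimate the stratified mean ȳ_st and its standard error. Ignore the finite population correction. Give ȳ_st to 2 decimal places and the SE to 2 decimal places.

ȳ_st ≈ 114.65, SE ≈ 2.64

ȳ_st = Σ W_h ȳ_h = (1160·154.21 + 180·147.06 + 1060·75.61 + 200·62.95)/2600 = 114.65038
V̂(ȳ_st) = Σ W_h² s_h²/n_h, with W_h = N_h/N and N = 2600:
  stratum Q1: (1160/2600)²·82.9²/262 = 5.22128
  stratum Q2: (180/2600)²·43.6²/23 = 0.396135
  stratum Q3: (1060/2600)²·21.7²/66 = 1.18588
  stratum Q4: (200/2600)²·27.7²/24 = 0.189174
V̂(ȳ_st) = 6.99247
SE(ȳ_st) = √6.99247 = 2.64433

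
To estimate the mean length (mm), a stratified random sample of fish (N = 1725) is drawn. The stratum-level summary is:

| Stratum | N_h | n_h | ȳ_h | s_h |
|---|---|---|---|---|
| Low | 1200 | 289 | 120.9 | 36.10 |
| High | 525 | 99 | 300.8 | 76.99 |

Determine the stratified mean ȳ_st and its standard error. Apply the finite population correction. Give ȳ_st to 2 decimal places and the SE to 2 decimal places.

ȳ_st = Σ W_h ȳ_h = (1200·120.9 + 525·300.8)/1725 = 175.65217
V̂(ȳ_st) = Σ W_h² (1 − n_h/N_h) s_h²/n_h, with W_h = N_h/N and N = 1725:
  stratum Low: (1200/1725)²·(1 − 289/1200)·36.10²/289 = 1.65668
  stratum High: (525/1725)²·(1 − 99/525)·76.99²/99 = 4.50012
V̂(ȳ_st) = 6.1568
SE(ȳ_st) = √6.1568 = 2.48129

ȳ_st ≈ 175.65, SE ≈ 2.48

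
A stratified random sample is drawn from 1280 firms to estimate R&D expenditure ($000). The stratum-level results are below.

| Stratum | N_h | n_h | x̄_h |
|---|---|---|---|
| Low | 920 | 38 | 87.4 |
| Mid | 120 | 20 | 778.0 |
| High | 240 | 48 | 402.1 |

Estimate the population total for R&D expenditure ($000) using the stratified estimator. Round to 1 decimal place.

τ̂_st = Σ N_h x̄_h = 920·87.4 + 120·778.0 + 240·402.1 = 270272.0

τ̂_st ≈ 270272.0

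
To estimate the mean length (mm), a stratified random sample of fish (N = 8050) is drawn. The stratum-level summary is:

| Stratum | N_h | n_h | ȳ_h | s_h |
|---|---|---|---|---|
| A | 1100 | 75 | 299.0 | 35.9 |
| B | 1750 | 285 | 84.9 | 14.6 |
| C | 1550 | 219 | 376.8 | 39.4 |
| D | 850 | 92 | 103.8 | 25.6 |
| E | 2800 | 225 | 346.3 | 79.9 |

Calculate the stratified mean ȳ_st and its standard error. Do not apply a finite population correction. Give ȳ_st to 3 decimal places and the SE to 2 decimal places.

ȳ_st ≈ 263.278, SE ≈ 2.03

ȳ_st = Σ W_h ȳ_h = (1100·299.0 + 1750·84.9 + 1550·376.8 + 850·103.8 + 2800·346.3)/8050 = 263.27764
V̂(ȳ_st) = Σ W_h² s_h²/n_h, with W_h = N_h/N and N = 8050:
  stratum A: (1100/8050)²·35.9²/75 = 0.320864
  stratum B: (1750/8050)²·14.6²/285 = 0.0353464
  stratum C: (1550/8050)²·39.4²/219 = 0.262797
  stratum D: (850/8050)²·25.6²/92 = 0.0794215
  stratum E: (2800/8050)²·79.9²/225 = 3.4327
V̂(ȳ_st) = 4.13112
SE(ȳ_st) = √4.13112 = 2.03252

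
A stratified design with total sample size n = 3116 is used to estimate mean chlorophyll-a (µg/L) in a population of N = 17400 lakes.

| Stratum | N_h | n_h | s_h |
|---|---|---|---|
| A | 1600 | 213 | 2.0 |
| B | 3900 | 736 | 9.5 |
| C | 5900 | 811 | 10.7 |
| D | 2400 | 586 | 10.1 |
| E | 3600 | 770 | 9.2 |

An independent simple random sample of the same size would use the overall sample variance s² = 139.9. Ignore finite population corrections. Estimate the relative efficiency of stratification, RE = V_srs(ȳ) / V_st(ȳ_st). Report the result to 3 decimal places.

RE ≈ 1.469

V̂(ȳ_st) = Σ W_h² s_h²/n_h, with W_h = N_h/N and N = 17400:
  stratum A: (1600/17400)²·2.0²/213 = 0.00015879
  stratum B: (3900/17400)²·9.5²/736 = 0.00616028
  stratum C: (5900/17400)²·10.7²/811 = 0.0162313
  stratum D: (2400/17400)²·10.1²/586 = 0.00331184
  stratum E: (3600/17400)²·9.2²/770 = 0.00470534
V_st = 0.0305675
V_srs = s²/n = 139.9/3116 = 0.0448973
Relative efficiency = V_srs / V_st = 0.0448973/0.0305675 = 1.4688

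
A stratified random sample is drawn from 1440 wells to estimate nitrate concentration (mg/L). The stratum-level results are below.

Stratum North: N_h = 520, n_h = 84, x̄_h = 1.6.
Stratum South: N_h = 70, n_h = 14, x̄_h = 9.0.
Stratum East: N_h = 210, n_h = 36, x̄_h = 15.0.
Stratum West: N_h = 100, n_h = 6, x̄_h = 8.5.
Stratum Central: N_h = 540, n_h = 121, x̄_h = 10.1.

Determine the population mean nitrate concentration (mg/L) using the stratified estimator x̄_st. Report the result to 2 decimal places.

N = Σ N_h = 1440. Stratum weights W_h = N_h/N.
x̄_st = (520·1.6 + 70·9.0 + 210·15.0 + 100·8.5 + 540·10.1) / 1440 = 7.5806

x̄_st ≈ 7.58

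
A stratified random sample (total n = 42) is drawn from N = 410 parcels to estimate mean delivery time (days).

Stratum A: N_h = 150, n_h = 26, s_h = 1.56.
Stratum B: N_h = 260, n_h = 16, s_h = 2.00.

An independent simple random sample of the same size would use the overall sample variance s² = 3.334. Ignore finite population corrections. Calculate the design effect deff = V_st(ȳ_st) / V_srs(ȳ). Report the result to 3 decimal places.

V̂(ȳ_st) = Σ W_h² s_h²/n_h, with W_h = N_h/N and N = 410:
  stratum A: (150/410)²·1.56²/26 = 0.0125283
  stratum B: (260/410)²·2.00²/16 = 0.100535
V_st = 0.113064
V_srs = s²/n = 3.334/42 = 0.079381
deff = V_st / V_srs = 0.113064/0.079381 = 1.4243

deff ≈ 1.424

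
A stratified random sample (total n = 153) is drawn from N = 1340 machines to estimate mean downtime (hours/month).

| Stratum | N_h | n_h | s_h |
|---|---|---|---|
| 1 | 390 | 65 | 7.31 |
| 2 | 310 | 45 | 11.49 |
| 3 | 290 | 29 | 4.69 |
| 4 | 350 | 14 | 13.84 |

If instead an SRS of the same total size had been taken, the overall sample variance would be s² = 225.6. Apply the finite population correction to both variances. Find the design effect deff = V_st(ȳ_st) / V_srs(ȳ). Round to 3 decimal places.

deff ≈ 0.858

V̂(ȳ_st) = Σ W_h² (1 − n_h/N_h) s_h²/n_h, with W_h = N_h/N and N = 1340:
  stratum 1: (390/1340)²·(1 − 65/390)·7.31²/65 = 0.058031
  stratum 2: (310/1340)²·(1 − 45/310)·11.49²/45 = 0.134223
  stratum 3: (290/1340)²·(1 − 29/290)·4.69²/29 = 0.0319725
  stratum 4: (350/1340)²·(1 − 14/350)·13.84²/14 = 0.89607
V_st = 1.1203
V_srs = (1 − 153/1340)·225.6/153 = 1.30615
deff = V_st / V_srs = 1.1203/1.30615 = 0.8577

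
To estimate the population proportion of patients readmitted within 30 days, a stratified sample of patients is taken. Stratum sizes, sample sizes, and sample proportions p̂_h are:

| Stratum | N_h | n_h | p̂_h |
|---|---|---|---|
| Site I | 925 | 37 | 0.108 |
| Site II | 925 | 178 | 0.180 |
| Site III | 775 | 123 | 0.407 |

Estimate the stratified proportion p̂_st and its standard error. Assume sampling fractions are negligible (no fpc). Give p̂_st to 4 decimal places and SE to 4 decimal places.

p̂_st ≈ 0.2216, SE ≈ 0.0247

N = 2625; stratum weights W_h = N_h/N.
p̂_st = Σ W_h p̂_h = (925·0.108 + 925·0.180 + 775·0.407)/2625 = 0.22165
V̂(p̂_st) = Σ W_h² p̂_h(1−p̂_h)/(n_h−1):
  stratum Site I: (925/2625)²·0.108·0.892/36 = 0.000332285
  stratum Site II: (925/2625)²·0.180·0.820/177 = 0.000103547
  stratum Site III: (775/2625)²·0.407·0.593/122 = 0.000172438
V̂(p̂_st) = 0.000608271; SE = √V̂ = 0.0246631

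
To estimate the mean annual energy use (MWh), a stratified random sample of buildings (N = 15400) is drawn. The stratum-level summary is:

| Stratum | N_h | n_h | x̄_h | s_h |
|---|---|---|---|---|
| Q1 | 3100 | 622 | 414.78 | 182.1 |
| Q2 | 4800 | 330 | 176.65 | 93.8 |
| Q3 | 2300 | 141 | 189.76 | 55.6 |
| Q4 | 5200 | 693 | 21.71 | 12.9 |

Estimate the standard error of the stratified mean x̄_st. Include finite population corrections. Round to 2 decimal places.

V̂(x̄_st) = Σ W_h² (1 − n_h/N_h) s_h²/n_h, with W_h = N_h/N and N = 15400:
  stratum Q1: (3100/15400)²·(1 − 622/3100)·182.1²/622 = 1.72684
  stratum Q2: (4800/15400)²·(1 − 330/4800)·93.8²/330 = 2.41212
  stratum Q3: (2300/15400)²·(1 − 141/2300)·55.6²/141 = 0.45906
  stratum Q4: (5200/15400)²·(1 − 693/5200)·12.9²/693 = 0.0237299
V̂(x̄_st) = 4.62175
SE(x̄_st) = √4.62175 = 2.14982

SE(x̄_st) ≈ 2.15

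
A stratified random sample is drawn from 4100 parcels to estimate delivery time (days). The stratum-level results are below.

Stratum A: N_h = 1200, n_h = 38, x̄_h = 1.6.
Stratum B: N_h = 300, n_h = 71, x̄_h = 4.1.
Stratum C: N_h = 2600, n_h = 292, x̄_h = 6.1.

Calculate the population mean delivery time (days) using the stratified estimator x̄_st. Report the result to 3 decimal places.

N = Σ N_h = 4100. Stratum weights W_h = N_h/N.
x̄_st = (1200·1.6 + 300·4.1 + 2600·6.1) / 4100 = 4.63659

x̄_st ≈ 4.637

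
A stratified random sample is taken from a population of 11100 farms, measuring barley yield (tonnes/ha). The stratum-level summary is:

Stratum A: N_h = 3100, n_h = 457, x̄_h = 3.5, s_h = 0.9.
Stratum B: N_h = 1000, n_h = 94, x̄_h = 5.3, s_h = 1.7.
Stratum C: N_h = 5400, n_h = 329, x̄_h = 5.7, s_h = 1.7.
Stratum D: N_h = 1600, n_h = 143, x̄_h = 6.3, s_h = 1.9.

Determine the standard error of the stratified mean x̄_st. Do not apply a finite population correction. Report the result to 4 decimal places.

V̂(x̄_st) = Σ W_h² s_h²/n_h, with W_h = N_h/N and N = 11100:
  stratum A: (3100/11100)²·0.9²/457 = 0.000138244
  stratum B: (1000/11100)²·1.7²/94 = 0.000249531
  stratum C: (5400/11100)²·1.7²/329 = 0.00207895
  stratum D: (1600/11100)²·1.9²/143 = 0.000524524
V̂(x̄_st) = 0.00299125
SE(x̄_st) = √0.00299125 = 0.0546923

SE(x̄_st) ≈ 0.0547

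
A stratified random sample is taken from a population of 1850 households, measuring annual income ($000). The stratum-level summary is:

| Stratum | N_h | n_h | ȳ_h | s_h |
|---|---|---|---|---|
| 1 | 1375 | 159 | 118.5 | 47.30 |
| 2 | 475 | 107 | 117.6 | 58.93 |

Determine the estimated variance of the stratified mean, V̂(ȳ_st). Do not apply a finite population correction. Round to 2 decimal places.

V̂(ȳ_st) = Σ W_h² s_h²/n_h, with W_h = N_h/N and N = 1850:
  stratum 1: (1375/1850)²·47.30²/159 = 7.77297
  stratum 2: (475/1850)²·58.93²/107 = 2.1396
V̂(ȳ_st) = 9.91257

V̂(ȳ_st) ≈ 9.91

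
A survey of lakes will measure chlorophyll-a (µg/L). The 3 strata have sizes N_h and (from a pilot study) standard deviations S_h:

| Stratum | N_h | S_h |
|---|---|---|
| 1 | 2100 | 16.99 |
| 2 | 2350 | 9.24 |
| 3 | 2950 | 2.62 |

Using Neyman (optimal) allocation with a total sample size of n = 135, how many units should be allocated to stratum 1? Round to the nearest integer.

74

Neyman allocation: n_h = n · N_h S_h / Σ N_i S_i, with n = 135.
  stratum 1: N_h·S_h = 2100·16.99 = 35679.00
  stratum 2: N_h·S_h = 2350·9.24 = 21714.00
  stratum 3: N_h·S_h = 2950·2.62 = 7729.00
Σ N_h S_h = 65122.00
n for stratum 1 = 135·35679.00/65122.00 = 73.964 → 74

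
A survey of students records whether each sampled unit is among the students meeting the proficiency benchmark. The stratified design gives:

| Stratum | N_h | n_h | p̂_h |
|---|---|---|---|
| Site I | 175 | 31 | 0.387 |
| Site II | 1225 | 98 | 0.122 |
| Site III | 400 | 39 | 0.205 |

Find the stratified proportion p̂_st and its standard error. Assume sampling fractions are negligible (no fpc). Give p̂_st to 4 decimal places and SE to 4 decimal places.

N = 1800; stratum weights W_h = N_h/N.
p̂_st = Σ W_h p̂_h = (175·0.387 + 1225·0.122 + 400·0.205)/1800 = 0.16621
V̂(p̂_st) = Σ W_h² p̂_h(1−p̂_h)/(n_h−1):
  stratum Site I: (175/1800)²·0.387·0.613/30 = 7.47448e-05
  stratum Site II: (1225/1800)²·0.122·0.878/97 = 0.000511458
  stratum Site III: (400/1800)²·0.205·0.795/38 = 0.000211793
V̂(p̂_st) = 0.000797996; SE = √V̂ = 0.0282488

p̂_st ≈ 0.1662, SE ≈ 0.0282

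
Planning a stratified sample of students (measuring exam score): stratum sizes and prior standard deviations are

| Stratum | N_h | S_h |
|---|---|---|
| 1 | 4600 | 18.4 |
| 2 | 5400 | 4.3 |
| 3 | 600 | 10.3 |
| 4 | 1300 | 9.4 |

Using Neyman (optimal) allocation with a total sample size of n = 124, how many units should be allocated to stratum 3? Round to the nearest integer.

Neyman allocation: n_h = n · N_h S_h / Σ N_i S_i, with n = 124.
  stratum 1: N_h·S_h = 4600·18.4 = 84640.00
  stratum 2: N_h·S_h = 5400·4.3 = 23220.00
  stratum 3: N_h·S_h = 600·10.3 = 6180.00
  stratum 4: N_h·S_h = 1300·9.4 = 12220.00
Σ N_h S_h = 126260.00
n for stratum 3 = 124·6180.00/126260.00 = 6.069 → 6

6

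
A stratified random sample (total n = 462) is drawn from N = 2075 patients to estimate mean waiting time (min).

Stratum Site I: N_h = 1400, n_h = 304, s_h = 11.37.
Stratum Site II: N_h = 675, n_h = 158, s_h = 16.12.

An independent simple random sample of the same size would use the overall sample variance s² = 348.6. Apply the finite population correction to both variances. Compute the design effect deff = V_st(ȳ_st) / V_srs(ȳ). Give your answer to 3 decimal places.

deff ≈ 0.486

V̂(ȳ_st) = Σ W_h² (1 − n_h/N_h) s_h²/n_h, with W_h = N_h/N and N = 2075:
  stratum Site I: (1400/2075)²·(1 − 304/1400)·11.37²/304 = 0.151548
  stratum Site II: (675/2075)²·(1 − 158/675)·16.12²/158 = 0.1333
V_st = 0.284848
V_srs = (1 − 462/2075)·348.6/462 = 0.586545
deff = V_st / V_srs = 0.284848/0.586545 = 0.4856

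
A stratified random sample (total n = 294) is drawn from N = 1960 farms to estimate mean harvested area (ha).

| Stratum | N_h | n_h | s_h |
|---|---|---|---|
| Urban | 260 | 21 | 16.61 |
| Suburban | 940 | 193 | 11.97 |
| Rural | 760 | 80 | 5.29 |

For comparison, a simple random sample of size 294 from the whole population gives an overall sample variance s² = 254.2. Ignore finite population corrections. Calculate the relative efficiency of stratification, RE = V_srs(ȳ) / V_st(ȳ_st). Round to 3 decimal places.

RE ≈ 1.902

V̂(ȳ_st) = Σ W_h² s_h²/n_h, with W_h = N_h/N and N = 1960:
  stratum Urban: (260/1960)²·16.61²/21 = 0.231182
  stratum Suburban: (940/1960)²·11.97²/193 = 0.170755
  stratum Rural: (760/1960)²·5.29²/80 = 0.052594
V_st = 0.454532
V_srs = s²/n = 254.2/294 = 0.864626
Relative efficiency = V_srs / V_st = 0.864626/0.454532 = 1.9022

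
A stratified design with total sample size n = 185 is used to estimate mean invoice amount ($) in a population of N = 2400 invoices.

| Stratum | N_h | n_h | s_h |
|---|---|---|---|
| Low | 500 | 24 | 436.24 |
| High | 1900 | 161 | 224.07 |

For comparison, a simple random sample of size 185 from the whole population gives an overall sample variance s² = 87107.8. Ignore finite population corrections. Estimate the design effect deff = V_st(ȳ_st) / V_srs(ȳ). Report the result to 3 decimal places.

deff ≈ 1.146

V̂(ȳ_st) = Σ W_h² s_h²/n_h, with W_h = N_h/N and N = 2400:
  stratum Low: (500/2400)²·436.24²/24 = 344.158
  stratum High: (1900/2400)²·224.07²/161 = 195.446
V_st = 539.603
V_srs = s²/n = 87107.8/185 = 470.853
deff = V_st / V_srs = 539.603/470.853 = 1.1460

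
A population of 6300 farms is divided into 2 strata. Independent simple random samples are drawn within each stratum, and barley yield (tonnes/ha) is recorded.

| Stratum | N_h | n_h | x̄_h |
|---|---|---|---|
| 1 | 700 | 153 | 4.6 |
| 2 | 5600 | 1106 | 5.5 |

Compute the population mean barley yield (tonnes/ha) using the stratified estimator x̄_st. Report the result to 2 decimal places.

x̄_st ≈ 5.40

N = Σ N_h = 6300. Stratum weights W_h = N_h/N.
x̄_st = (700·4.6 + 5600·5.5) / 6300 = 5.4000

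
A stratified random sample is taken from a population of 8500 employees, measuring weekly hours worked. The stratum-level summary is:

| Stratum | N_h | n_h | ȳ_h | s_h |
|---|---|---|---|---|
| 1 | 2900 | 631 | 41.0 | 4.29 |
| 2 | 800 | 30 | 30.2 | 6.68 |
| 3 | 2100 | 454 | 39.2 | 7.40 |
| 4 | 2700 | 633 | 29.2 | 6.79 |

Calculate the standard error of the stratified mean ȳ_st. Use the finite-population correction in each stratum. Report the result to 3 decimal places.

SE(ȳ_st) ≈ 0.164

V̂(ȳ_st) = Σ W_h² (1 − n_h/N_h) s_h²/n_h, with W_h = N_h/N and N = 8500:
  stratum 1: (2900/8500)²·(1 − 631/2900)·4.29²/631 = 0.00265632
  stratum 2: (800/8500)²·(1 − 30/800)·6.68²/30 = 0.0126816
  stratum 3: (2100/8500)²·(1 − 454/2100)·7.40²/454 = 0.00577057
  stratum 4: (2700/8500)²·(1 − 633/2700)·6.79²/633 = 0.00562603
V̂(ȳ_st) = 0.0267345
SE(ȳ_st) = √0.0267345 = 0.163507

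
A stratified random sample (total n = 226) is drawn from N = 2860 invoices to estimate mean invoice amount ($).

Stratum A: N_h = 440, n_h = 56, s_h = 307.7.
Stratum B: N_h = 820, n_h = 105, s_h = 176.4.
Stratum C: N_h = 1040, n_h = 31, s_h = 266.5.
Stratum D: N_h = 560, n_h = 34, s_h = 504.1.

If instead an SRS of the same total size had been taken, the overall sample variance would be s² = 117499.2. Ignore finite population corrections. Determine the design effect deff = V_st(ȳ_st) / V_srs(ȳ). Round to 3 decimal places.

deff ≈ 1.258

V̂(ȳ_st) = Σ W_h² s_h²/n_h, with W_h = N_h/N and N = 2860:
  stratum A: (440/2860)²·307.7²/56 = 40.0166
  stratum B: (820/2860)²·176.4²/105 = 24.3615
  stratum C: (1040/2860)²·266.5²/31 = 302.947
  stratum D: (560/2860)²·504.1²/34 = 286.549
V_st = 653.874
V_srs = s²/n = 117499.2/226 = 519.908
deff = V_st / V_srs = 653.874/519.908 = 1.2577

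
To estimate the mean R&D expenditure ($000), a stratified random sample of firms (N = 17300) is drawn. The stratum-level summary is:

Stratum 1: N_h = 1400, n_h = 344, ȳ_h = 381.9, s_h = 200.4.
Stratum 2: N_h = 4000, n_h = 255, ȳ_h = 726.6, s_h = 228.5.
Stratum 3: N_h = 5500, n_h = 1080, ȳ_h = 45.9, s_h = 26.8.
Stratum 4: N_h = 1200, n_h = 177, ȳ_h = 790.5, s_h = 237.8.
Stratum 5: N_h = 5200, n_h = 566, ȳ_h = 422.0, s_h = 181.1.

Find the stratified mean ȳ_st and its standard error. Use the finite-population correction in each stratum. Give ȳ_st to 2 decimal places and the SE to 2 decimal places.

ȳ_st = Σ W_h ȳ_h = (1400·381.9 + 4000·726.6 + 5500·45.9 + 1200·790.5 + 5200·422.0)/17300 = 395.17399
V̂(ȳ_st) = Σ W_h² (1 − n_h/N_h) s_h²/n_h, with W_h = N_h/N and N = 17300:
  stratum 1: (1400/17300)²·(1 − 344/1400)·200.4²/344 = 0.576682
  stratum 2: (4000/17300)²·(1 − 255/4000)·228.5²/255 = 10.2483
  stratum 3: (5500/17300)²·(1 − 1080/5500)·26.8²/1080 = 0.054018
  stratum 4: (1200/17300)²·(1 − 177/1200)·237.8²/177 = 1.31043
  stratum 5: (5200/17300)²·(1 − 566/5200)·181.1²/566 = 4.66539
V̂(ȳ_st) = 16.8548
SE(ȳ_st) = √16.8548 = 4.10546

ȳ_st ≈ 395.17, SE ≈ 4.11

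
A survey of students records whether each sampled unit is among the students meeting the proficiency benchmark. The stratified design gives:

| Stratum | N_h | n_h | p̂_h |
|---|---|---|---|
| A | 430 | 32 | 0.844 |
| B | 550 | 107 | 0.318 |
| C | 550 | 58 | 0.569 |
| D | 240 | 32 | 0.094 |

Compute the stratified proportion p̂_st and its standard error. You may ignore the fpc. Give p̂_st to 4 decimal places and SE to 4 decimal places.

p̂_st ≈ 0.4934, SE ≈ 0.0302

N = 1770; stratum weights W_h = N_h/N.
p̂_st = Σ W_h p̂_h = (430·0.844 + 550·0.318 + 550·0.569 + 240·0.094)/1770 = 0.49341
V̂(p̂_st) = Σ W_h² p̂_h(1−p̂_h)/(n_h−1):
  stratum A: (430/1770)²·0.844·0.156/31 = 0.000250666
  stratum B: (550/1770)²·0.318·0.682/106 = 0.000197553
  stratum C: (550/1770)²·0.569·0.431/57 = 0.000415426
  stratum D: (240/1770)²·0.094·0.906/31 = 5.05092e-05
V̂(p̂_st) = 0.000914155; SE = √V̂ = 0.030235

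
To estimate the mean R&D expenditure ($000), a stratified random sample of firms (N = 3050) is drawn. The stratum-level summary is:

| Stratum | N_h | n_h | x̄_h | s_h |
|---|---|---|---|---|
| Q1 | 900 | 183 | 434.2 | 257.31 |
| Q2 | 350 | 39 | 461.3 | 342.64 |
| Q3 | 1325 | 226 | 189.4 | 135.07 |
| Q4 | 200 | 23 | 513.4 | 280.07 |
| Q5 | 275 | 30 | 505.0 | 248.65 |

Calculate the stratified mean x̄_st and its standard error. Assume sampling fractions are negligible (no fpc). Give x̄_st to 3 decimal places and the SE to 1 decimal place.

x̄_st = Σ W_h x̄_h = (900·434.2 + 350·461.3 + 1325·189.4 + 200·513.4 + 275·505.0)/3050 = 342.53934
V̂(x̄_st) = Σ W_h² s_h²/n_h, with W_h = N_h/N and N = 3050:
  stratum Q1: (900/3050)²·257.31²/183 = 31.5027
  stratum Q2: (350/3050)²·342.64²/39 = 39.6413
  stratum Q3: (1325/3050)²·135.07²/226 = 15.235
  stratum Q4: (200/3050)²·280.07²/23 = 14.6644
  stratum Q5: (275/3050)²·248.65²/30 = 16.7541
V̂(x̄_st) = 117.798
SE(x̄_st) = √117.798 = 10.8535

x̄_st ≈ 342.539, SE ≈ 10.9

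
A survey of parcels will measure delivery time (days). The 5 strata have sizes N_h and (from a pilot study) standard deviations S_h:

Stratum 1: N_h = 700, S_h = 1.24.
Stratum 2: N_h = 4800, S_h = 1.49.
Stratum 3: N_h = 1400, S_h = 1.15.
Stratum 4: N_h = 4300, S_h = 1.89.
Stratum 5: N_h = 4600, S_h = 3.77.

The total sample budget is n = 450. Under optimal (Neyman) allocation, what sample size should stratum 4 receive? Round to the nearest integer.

104

Neyman allocation: n_h = n · N_h S_h / Σ N_i S_i, with n = 450.
  stratum 1: N_h·S_h = 700·1.24 = 868.00
  stratum 2: N_h·S_h = 4800·1.49 = 7152.00
  stratum 3: N_h·S_h = 1400·1.15 = 1610.00
  stratum 4: N_h·S_h = 4300·1.89 = 8127.00
  stratum 5: N_h·S_h = 4600·3.77 = 17342.00
Σ N_h S_h = 35099.00
n for stratum 4 = 450·8127.00/35099.00 = 104.195 → 104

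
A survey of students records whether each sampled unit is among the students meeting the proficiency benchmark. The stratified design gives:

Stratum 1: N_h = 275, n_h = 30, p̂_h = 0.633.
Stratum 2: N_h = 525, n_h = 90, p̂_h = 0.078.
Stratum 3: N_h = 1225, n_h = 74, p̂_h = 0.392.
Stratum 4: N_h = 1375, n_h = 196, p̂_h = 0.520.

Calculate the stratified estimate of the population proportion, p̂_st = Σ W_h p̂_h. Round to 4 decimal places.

N = 3400; stratum weights W_h = N_h/N.
p̂_st = Σ W_h p̂_h = (275·0.633 + 525·0.078 + 1225·0.392 + 1375·0.520)/3400 = 0.41477

p̂_st ≈ 0.4148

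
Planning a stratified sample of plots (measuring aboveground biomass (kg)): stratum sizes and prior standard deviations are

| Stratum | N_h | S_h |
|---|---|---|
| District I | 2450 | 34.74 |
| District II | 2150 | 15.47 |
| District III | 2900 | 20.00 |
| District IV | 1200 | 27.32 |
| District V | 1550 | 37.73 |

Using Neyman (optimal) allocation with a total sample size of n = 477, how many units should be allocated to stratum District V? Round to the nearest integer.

Neyman allocation: n_h = n · N_h S_h / Σ N_i S_i, with n = 477.
  stratum District I: N_h·S_h = 2450·34.74 = 85113.00
  stratum District II: N_h·S_h = 2150·15.47 = 33260.50
  stratum District III: N_h·S_h = 2900·20.00 = 58000.00
  stratum District IV: N_h·S_h = 1200·27.32 = 32784.00
  stratum District V: N_h·S_h = 1550·37.73 = 58481.50
Σ N_h S_h = 267639.00
n for stratum District V = 477·58481.50/267639.00 = 104.229 → 104

104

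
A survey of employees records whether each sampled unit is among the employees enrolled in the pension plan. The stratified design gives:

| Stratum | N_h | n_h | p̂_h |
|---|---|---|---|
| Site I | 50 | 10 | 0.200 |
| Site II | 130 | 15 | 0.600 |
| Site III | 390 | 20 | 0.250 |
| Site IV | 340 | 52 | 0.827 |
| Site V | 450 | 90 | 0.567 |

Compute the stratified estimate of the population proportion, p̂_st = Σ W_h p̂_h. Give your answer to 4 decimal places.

p̂_st ≈ 0.5308

N = 1360; stratum weights W_h = N_h/N.
p̂_st = Σ W_h p̂_h = (50·0.200 + 130·0.600 + 390·0.250 + 340·0.827 + 450·0.567)/1360 = 0.53076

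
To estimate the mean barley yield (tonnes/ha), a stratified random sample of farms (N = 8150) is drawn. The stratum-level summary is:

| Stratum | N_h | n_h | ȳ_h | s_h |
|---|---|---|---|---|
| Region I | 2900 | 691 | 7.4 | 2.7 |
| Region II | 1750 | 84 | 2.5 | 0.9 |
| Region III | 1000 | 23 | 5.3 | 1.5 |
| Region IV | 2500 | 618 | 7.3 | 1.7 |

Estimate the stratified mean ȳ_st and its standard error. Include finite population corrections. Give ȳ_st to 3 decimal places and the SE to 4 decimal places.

ȳ_st ≈ 6.060, SE ≈ 0.0567

ȳ_st = Σ W_h ȳ_h = (2900·7.4 + 1750·2.5 + 1000·5.3 + 2500·7.3)/8150 = 6.05951
V̂(ȳ_st) = Σ W_h² (1 − n_h/N_h) s_h²/n_h, with W_h = N_h/N and N = 8150:
  stratum Region I: (2900/8150)²·(1 − 691/2900)·2.7²/691 = 0.00101748
  stratum Region II: (1750/8150)²·(1 − 84/1750)·0.9²/84 = 0.000423256
  stratum Region III: (1000/8150)²·(1 − 23/1000)·1.5²/23 = 0.00143891
  stratum Region IV: (2500/8150)²·(1 − 618/2500)·1.7²/618 = 0.000331248
V̂(ȳ_st) = 0.0032109
SE(ȳ_st) = √0.0032109 = 0.0566648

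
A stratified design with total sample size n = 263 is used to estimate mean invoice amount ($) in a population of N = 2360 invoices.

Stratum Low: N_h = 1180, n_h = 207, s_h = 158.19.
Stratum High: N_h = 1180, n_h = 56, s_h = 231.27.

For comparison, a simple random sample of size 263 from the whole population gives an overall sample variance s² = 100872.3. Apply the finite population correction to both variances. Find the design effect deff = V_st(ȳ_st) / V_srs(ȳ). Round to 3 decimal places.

V̂(ȳ_st) = Σ W_h² (1 − n_h/N_h) s_h²/n_h, with W_h = N_h/N and N = 2360:
  stratum Low: (1180/2360)²·(1 − 207/1180)·158.19²/207 = 24.9206
  stratum High: (1180/2360)²·(1 − 56/1180)·231.27²/56 = 227.444
V_st = 252.365
V_srs = (1 − 263/2360)·100872.3/263 = 340.802
deff = V_st / V_srs = 252.365/340.802 = 0.7405

deff ≈ 0.741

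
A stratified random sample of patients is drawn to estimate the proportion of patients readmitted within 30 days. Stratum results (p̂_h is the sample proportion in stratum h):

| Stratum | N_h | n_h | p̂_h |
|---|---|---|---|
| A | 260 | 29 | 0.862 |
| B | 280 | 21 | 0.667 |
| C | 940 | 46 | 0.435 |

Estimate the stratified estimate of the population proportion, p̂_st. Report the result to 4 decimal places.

p̂_st ≈ 0.5539

N = 1480; stratum weights W_h = N_h/N.
p̂_st = Σ W_h p̂_h = (260·0.862 + 280·0.667 + 940·0.435)/1480 = 0.55391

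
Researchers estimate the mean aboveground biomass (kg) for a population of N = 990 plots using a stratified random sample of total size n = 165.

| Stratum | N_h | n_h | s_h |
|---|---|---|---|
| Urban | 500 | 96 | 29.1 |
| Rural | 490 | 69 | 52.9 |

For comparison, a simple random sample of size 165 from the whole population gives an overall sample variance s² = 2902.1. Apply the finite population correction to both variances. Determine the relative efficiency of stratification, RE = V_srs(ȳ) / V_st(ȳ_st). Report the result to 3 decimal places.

V̂(ȳ_st) = Σ W_h² (1 − n_h/N_h) s_h²/n_h, with W_h = N_h/N and N = 990:
  stratum Urban: (500/990)²·(1 − 96/500)·29.1²/96 = 1.81801
  stratum Rural: (490/990)²·(1 − 69/490)·52.9²/69 = 8.53631
V_st = 10.3543
V_srs = (1 − 165/990)·2902.1/165 = 14.6571
Relative efficiency = V_srs / V_st = 14.6571/10.3543 = 1.4156

RE ≈ 1.416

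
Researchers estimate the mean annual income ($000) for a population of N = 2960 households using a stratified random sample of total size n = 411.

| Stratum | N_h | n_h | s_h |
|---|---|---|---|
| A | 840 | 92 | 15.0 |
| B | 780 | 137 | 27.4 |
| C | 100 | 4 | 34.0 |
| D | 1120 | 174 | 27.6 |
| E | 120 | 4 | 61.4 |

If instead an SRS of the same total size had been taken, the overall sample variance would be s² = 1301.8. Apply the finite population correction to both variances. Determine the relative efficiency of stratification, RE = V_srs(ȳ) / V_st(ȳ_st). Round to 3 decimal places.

V̂(ȳ_st) = Σ W_h² (1 − n_h/N_h) s_h²/n_h, with W_h = N_h/N and N = 2960:
  stratum A: (840/2960)²·(1 − 92/840)·15.0²/92 = 0.175385
  stratum B: (780/2960)²·(1 − 137/780)·27.4²/137 = 0.313691
  stratum C: (100/2960)²·(1 − 4/100)·34.0²/4 = 0.316654
  stratum D: (1120/2960)²·(1 − 174/1120)·27.6²/174 = 0.529413
  stratum E: (120/2960)²·(1 − 4/120)·61.4²/4 = 1.49738
V_st = 2.83253
V_srs = (1 − 411/2960)·1301.8/411 = 2.7276
Relative efficiency = V_srs / V_st = 2.7276/2.83253 = 0.9630

RE ≈ 0.963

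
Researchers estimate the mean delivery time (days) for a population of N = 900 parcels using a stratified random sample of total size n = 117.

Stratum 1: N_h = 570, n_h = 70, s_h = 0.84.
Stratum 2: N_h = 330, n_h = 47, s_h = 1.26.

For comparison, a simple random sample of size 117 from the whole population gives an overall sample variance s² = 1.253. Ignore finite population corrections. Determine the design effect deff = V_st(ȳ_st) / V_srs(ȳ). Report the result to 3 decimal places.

deff ≈ 0.802

V̂(ȳ_st) = Σ W_h² s_h²/n_h, with W_h = N_h/N and N = 900:
  stratum 1: (570/900)²·0.84²/70 = 0.0040432
  stratum 2: (330/900)²·1.26²/47 = 0.00454136
V_st = 0.00858456
V_srs = s²/n = 1.253/117 = 0.0107094
deff = V_st / V_srs = 0.00858456/0.0107094 = 0.8016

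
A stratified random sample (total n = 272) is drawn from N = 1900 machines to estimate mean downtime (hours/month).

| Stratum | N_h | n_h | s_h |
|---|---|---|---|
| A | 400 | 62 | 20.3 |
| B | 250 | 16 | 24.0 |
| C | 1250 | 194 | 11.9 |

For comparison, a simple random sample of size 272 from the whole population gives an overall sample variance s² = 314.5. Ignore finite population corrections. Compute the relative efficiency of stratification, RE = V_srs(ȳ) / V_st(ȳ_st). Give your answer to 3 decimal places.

RE ≈ 0.937

V̂(ȳ_st) = Σ W_h² s_h²/n_h, with W_h = N_h/N and N = 1900:
  stratum A: (400/1900)²·20.3²/62 = 0.294587
  stratum B: (250/1900)²·24.0²/16 = 0.623269
  stratum C: (1250/1900)²·11.9²/194 = 0.31594
V_st = 1.2338
V_srs = s²/n = 314.5/272 = 1.15625
Relative efficiency = V_srs / V_st = 1.15625/1.2338 = 0.9371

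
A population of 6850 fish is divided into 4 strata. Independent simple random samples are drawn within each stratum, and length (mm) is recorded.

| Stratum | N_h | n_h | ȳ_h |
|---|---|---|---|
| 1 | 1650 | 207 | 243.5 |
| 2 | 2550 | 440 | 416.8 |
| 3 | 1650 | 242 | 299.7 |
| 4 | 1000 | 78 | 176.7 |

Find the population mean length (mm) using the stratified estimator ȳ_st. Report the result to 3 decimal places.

N = Σ N_h = 6850. Stratum weights W_h = N_h/N.
ȳ_st = (1650·243.5 + 2550·416.8 + 1650·299.7 + 1000·176.7) / 6850 = 311.79854

ȳ_st ≈ 311.799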